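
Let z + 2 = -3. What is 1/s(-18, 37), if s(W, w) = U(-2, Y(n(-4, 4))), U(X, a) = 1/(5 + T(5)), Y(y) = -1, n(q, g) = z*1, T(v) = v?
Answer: 10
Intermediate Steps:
z = -5 (z = -2 - 3 = -5)
n(q, g) = -5 (n(q, g) = -5*1 = -5)
U(X, a) = ⅒ (U(X, a) = 1/(5 + 5) = 1/10 = ⅒)
s(W, w) = ⅒
1/s(-18, 37) = 1/(⅒) = 10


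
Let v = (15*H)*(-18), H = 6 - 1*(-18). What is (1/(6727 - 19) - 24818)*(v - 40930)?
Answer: 3946388084815/3354 ≈ 1.1766e+9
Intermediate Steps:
H = 24 (H = 6 + 18 = 24)
v = -6480 (v = (15*24)*(-18) = 360*(-18) = -6480)
(1/(6727 - 19) - 24818)*(v - 40930) = (1/(6727 - 19) - 24818)*(-6480 - 40930) = (1/6708 - 24818)*(-47410) = -166479143/6708*(-47410) = 3946388084815/3354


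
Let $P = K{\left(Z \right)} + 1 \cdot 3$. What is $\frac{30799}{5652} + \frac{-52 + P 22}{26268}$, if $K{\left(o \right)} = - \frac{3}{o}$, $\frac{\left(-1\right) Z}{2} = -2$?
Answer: $\frac{134835667}{24744456} \approx 5.4491$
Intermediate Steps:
$Z = 4$ ($Z = \left(-2\right) \left(-2\right) = 4$)
$P = \frac{9}{4}$ ($P = - \frac{3}{4} + 1 \cdot 3 = \left(-3\right) \frac{1}{4} + 3 = - \frac{3}{4} + 3 = \frac{9}{4} \approx 2.25$)
$\frac{30799}{5652} + \frac{-52 + P 22}{26268} = \frac{30799}{5652} + \frac{-52 + \frac{9}{4} \cdot 22}{26268} = 30799 \cdot \frac{1}{5652} + \left(-52 + \frac{99}{2}\right) \frac{1}{26268} = \frac{30799}{5652} - \frac{5}{52536} = \frac{134835667}{24744456}$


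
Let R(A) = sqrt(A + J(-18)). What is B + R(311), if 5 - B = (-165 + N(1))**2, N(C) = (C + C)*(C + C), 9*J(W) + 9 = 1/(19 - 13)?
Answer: -25916 + sqrt(100446)/18 ≈ -25898.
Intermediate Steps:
J(W) = -53/54 (J(W) = -1 + 1/(9*(19 - 13)) = -1 + (1/9)/6 = -1 + (1/9)*(1/6) = -1 + 1/54 = -53/54)
N(C) = 4*C**2 (N(C) = (2*C)*(2*C) = 4*C**2)
R(A) = sqrt(-53/54 + A) (R(A) = sqrt(A - 53/54) = sqrt(-53/54 + A))
B = -25916 (B = 5 - (-165 + 4*1**2)**2 = 5 - (-165 + 4*1)**2 = 5 - (-165 + 4)**2 = 5 - 1*(-161)**2 = 5 - 1*25921 = 5 - 25921 = -25916)
B + R(311) = -25916 + sqrt(-318 + 324*311)/18 = -25916 + sqrt(-318 + 100764)/18 = -25916 + sqrt(100446)/18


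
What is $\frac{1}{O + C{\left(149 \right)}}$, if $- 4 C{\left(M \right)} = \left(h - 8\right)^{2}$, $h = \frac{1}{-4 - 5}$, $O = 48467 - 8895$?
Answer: $\frac{324}{12815999} \approx 2.5281 \cdot 10^{-5}$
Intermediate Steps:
$O = 39572$ ($O = 48467 - 8895 = 39572$)
$h = - \frac{1}{9}$ ($h = \frac{1}{-9} = - \frac{1}{9} \approx -0.11111$)
$C{\left(M \right)} = - \frac{5329}{324}$ ($C{\left(M \right)} = - \frac{\left(- \frac{1}{9} - 8\right)^{2}}{4} = - \frac{\left(- \frac{73}{9}\right)^{2}}{4} = \left(- \frac{1}{4}\right) \frac{5329}{81} = - \frac{5329}{324}$)
$\frac{1}{O + C{\left(149 \right)}} = \frac{1}{39572 - \frac{5329}{324}} = \frac{1}{\frac{12815999}{324}} = \frac{324}{12815999}$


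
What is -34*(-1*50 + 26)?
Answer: 816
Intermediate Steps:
-34*(-1*50 + 26) = -34*(-50 + 26) = -34*(-24) = 816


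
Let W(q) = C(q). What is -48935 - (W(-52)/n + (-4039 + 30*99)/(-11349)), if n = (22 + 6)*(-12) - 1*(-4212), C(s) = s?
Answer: -179382646853/3665727 ≈ -48935.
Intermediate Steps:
W(q) = q
n = 3876 (n = 28*(-12) + 4212 = -336 + 4212 = 3876)
-48935 - (W(-52)/n + (-4039 + 30*99)/(-11349)) = -48935 - (-52/3876 + (-4039 + 30*99)/(-11349)) = -48935 - (-52*1/3876 + (-4039 + 2970)*(-1/11349)) = -48935 - (-13/969 - 1069*(-1/11349)) = -48935 - (-13/969 + 1069/11349) = -48935 - 1*296108/3665727 = -48935 - 296108/3665727 = -179382646853/3665727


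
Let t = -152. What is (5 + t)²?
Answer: 21609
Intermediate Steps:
(5 + t)² = (5 - 152)² = (-147)² = 21609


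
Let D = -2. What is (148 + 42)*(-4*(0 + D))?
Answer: 1520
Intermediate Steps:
(148 + 42)*(-4*(0 + D)) = (148 + 42)*(-4*(0 - 2)) = 190*(-4*(-2)) = 190*8 = 1520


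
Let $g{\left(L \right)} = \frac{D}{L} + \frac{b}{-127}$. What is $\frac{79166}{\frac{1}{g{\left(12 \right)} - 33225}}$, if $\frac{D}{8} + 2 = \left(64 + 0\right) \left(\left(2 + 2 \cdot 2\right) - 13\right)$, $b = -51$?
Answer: $- \frac{337059061584}{127} \approx -2.654 \cdot 10^{9}$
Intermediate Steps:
$D = -3600$ ($D = -16 + 8 \left(64 + 0\right) \left(\left(2 + 2 \cdot 2\right) - 13\right) = -16 + 8 \cdot 64 \left(\left(2 + 4\right) - 13\right) = -16 + 8 \cdot 64 \left(6 - 13\right) = -16 + 8 \cdot 64 \left(-7\right) = -16 + 8 \left(-448\right) = -16 - 3584 = -3600$)
$g{\left(L \right)} = \frac{51}{127} - \frac{3600}{L}$ ($g{\left(L \right)} = - \frac{3600}{L} - \frac{51}{-127} = - \frac{3600}{L} - - \frac{51}{127} = - \frac{3600}{L} + \frac{51}{127} = \frac{51}{127} - \frac{3600}{L}$)
$\frac{79166}{\frac{1}{g{\left(12 \right)} - 33225}} = \frac{79166}{\frac{1}{\left(\frac{51}{127} - \frac{3600}{12}\right) - 33225}} = \frac{79166}{\frac{1}{\left(\frac{51}{127} - 300\right) - 33225}} = \frac{79166}{\frac{1}{- \frac{38049}{127} - 33225}} = \frac{79166}{\frac{1}{- \frac{4257624}{127}}} = \frac{79166}{- \frac{127}{4257624}} = 79166 \left(- \frac{4257624}{127}\right) = - \frac{337059061584}{127}$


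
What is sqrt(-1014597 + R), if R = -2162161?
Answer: I*sqrt(3176758) ≈ 1782.3*I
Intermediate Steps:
sqrt(-1014597 + R) = sqrt(-1014597 - 2162161) = sqrt(-3176758) = I*sqrt(3176758)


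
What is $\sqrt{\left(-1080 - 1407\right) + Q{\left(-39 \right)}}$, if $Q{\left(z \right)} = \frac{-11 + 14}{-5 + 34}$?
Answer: $\frac{2 i \sqrt{522870}}{29} \approx 49.869 i$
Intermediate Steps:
$Q{\left(z \right)} = \frac{3}{29}$
$\sqrt{\left(-1080 - 1407\right) + Q{\left(-39 \right)}} = \sqrt{\left(-1080 - 1407\right) + \frac{3}{29}} = \sqrt{-2487 + \frac{3}{29}} = \sqrt{- \frac{72120}{29}} = \frac{2 i \sqrt{522870}}{29}$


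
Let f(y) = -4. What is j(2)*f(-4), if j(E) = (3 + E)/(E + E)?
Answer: -5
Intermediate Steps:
j(E) = (3 + E)/(2*E) (j(E) = (3 + E)/((2*E)) = (3 + E)*(1/(2*E)) = (3 + E)/(2*E))
j(2)*f(-4) = ((½)*(3 + 2)/2)*(-4) = ((½)*(½)*5)*(-4) = (5/4)*(-4) = -5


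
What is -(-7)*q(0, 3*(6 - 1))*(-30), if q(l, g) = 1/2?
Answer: -105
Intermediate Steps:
q(l, g) = ½
-(-7)*q(0, 3*(6 - 1))*(-30) = -(-7)/2*(-30) = -7*(-½)*(-30) = (7/2)*(-30) = -105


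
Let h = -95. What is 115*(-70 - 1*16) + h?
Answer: -9985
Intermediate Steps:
115*(-70 - 1*16) + h = 115*(-70 - 1*16) - 95 = 115*(-70 - 16) - 95 = 115*(-86) - 95 = -9890 - 95 = -9985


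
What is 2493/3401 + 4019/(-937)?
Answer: -11332678/3186737 ≈ -3.5562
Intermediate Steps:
2493/3401 + 4019/(-937) = 2493*(1/3401) + 4019*(-1/937) = 2493/3401 - 4019/937 = -11332678/3186737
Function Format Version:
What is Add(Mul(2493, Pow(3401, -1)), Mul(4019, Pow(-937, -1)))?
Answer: Rational(-11332678, 3186737) ≈ -3.5562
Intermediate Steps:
Add(Mul(2493, Pow(3401, -1)), Mul(4019, Pow(-937, -1))) = Add(Mul(2493, Rational(1, 3401)), Mul(4019, Rational(-1, 937))) = Add(Rational(2493, 3401), Rational(-4019, 937)) = Rational(-11332678, 3186737)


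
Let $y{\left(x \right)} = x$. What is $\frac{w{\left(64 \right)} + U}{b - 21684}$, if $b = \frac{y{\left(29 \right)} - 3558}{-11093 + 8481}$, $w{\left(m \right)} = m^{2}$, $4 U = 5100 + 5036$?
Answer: $- \frac{17317560}{56635079} \approx -0.30577$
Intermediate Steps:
$U = 2534$ ($U = \frac{5100 + 5036}{4} = \frac{1}{4} \cdot 10136 = 2534$)
$b = \frac{3529}{2612}$ ($b = \frac{29 - 3558}{-11093 + 8481} = - \frac{3529}{-2612} = \left(-3529\right) \left(- \frac{1}{2612}\right) = \frac{3529}{2612} \approx 1.3511$)
$\frac{w{\left(64 \right)} + U}{b - 21684} = \frac{64^{2} + 2534}{\frac{3529}{2612} - 21684} = \frac{4096 + 2534}{- \frac{56635079}{2612}} = 6630 \left(- \frac{2612}{56635079}\right) = - \frac{17317560}{56635079}$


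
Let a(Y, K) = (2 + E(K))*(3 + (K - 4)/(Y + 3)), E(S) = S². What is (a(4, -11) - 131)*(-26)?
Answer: 4654/7 ≈ 664.86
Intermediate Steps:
a(Y, K) = (2 + K²)*(3 + (-4 + K)/(3 + Y)) (a(Y, K) = (2 + K²)*(3 + (K - 4)/(Y + 3)) = (2 + K²)*(3 + (-4 + K)/(3 + Y)))
(a(4, -11) - 131)*(-26) = ((10 + (-11)³ + 2*(-11) + 5*(-11)² + 6*4 + 3*4*(-11)²)/(3 + 4) - 131)*(-26) = ((10 - 1331 - 22 + 5*121 + 24 + 3*4*121)/7 - 131)*(-26) = ((10 - 1331 - 22 + 605 + 24 + 1452)/7 - 131)*(-26) = ((⅐)*738 - 131)*(-26) = (738/7 - 131)*(-26) = -179/7*(-26) = 4654/7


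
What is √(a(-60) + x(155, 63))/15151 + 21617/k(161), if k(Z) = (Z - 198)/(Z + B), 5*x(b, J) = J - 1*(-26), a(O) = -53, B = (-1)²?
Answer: -3501954/37 + 4*I*√55/75755 ≈ -94647.0 + 0.00039159*I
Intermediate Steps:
B = 1
x(b, J) = 26/5 + J/5 (x(b, J) = (J - 1*(-26))/5 = (J + 26)/5 = (26 + J)/5 = 26/5 + J/5)
k(Z) = (-198 + Z)/(1 + Z) (k(Z) = (Z - 198)/(Z + 1) = (-198 + Z)/(1 + Z))
√(a(-60) + x(155, 63))/15151 + 21617/k(161) = √(-53 + (26/5 + (⅕)*63))/15151 + 21617/(((-198 + 161)/(1 + 161))) = √(-53 + (26/5 + 63/5))*(1/15151) + 21617/((-37/162)) = √(-53 + 89/5)*(1/15151) + 21617/(((1/162)*(-37))) = √(-176/5)*(1/15151) + 21617/(-37/162) = (4*I*√55/5)*(1/15151) + 21617*(-162/37) = 4*I*√55/75755 - 3501954/37 = -3501954/37 + 4*I*√55/75755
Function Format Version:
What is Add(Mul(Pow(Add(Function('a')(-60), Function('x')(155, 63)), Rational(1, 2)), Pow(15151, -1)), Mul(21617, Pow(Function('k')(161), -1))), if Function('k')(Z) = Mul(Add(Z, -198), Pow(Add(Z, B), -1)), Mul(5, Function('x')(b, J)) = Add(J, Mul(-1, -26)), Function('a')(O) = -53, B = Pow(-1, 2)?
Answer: Add(Rational(-3501954, 37), Mul(Rational(4, 75755), I, Pow(55, Rational(1, 2)))) ≈ Add(-94647., Mul(0.00039159, I))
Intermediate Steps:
B = 1
Function('x')(b, J) = Add(Rational(26, 5), Mul(Rational(1, 5), J)) (Function('x')(b, J) = Mul(Rational(1, 5), Add(J, Mul(-1, -26))) = Mul(Rational(1, 5), Add(J, 26)) = Mul(Rational(1, 5), Add(26, J)) = Add(Rational(26, 5), Mul(Rational(1, 5), J)))
Function('k')(Z) = Mul(Pow(Add(1, Z), -1), Add(-198, Z)) (Function('k')(Z) = Mul(Add(Z, -198), Pow(Add(Z, 1), -1)) = Mul(Add(-198, Z), Pow(Add(1, Z), -1)) = Mul(Pow(Add(1, Z), -1), Add(-198, Z)))
Add(Mul(Pow(Add(Function('a')(-60), Function('x')(155, 63)), Rational(1, 2)), Pow(15151, -1)), Mul(21617, Pow(Function('k')(161), -1))) = Add(Mul(Pow(Add(-53, Add(Rational(26, 5), Mul(Rational(1, 5), 63))), Rational(1, 2)), Pow(15151, -1)), Mul(21617, Pow(Mul(Pow(Add(1, 161), -1), Add(-198, 161)), -1))) = Add(Mul(Pow(Add(-53, Add(Rational(26, 5), Rational(63, 5))), Rational(1, 2)), Rational(1, 15151)), Mul(21617, Pow(Mul(Pow(162, -1), -37), -1))) = Add(Mul(Pow(Add(-53, Rational(89, 5)), Rational(1, 2)), Rational(1, 15151)), Mul(21617, Pow(Mul(Rational(1, 162), -37), -1))) = Add(Mul(Pow(Rational(-176, 5), Rational(1, 2)), Rational(1, 15151)), Mul(21617, Pow(Rational(-37, 162), -1))) = Add(Mul(Mul(Rational(4, 5), I, Pow(55, Rational(1, 2))), Rational(1, 15151)), Mul(21617, Rational(-162, 37))) = Add(Mul(Rational(4, 75755), I, Pow(55, Rational(1, 2))), Rational(-3501954, 37)) = Add(Rational(-3501954, 37), Mul(Rational(4, 75755), I, Pow(55, Rational(1, 2))))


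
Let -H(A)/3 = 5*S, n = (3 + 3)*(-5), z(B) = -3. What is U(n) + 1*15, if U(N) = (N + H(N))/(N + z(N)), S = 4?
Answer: 195/11 ≈ 17.727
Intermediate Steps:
n = -30 (n = 6*(-5) = -30)
H(A) = -60 (H(A) = -15*4 = -3*20 = -60)
U(N) = (-60 + N)/(-3 + N) (U(N) = (N - 60)/(N - 3) = (-60 + N)/(-3 + N))
U(n) + 1*15 = (-60 - 30)/(-3 - 30) + 1*15 = -90/(-33) + 15 = -1/33*(-90) + 15 = 30/11 + 15 = 195/11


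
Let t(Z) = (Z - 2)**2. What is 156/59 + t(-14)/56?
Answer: 2980/413 ≈ 7.2155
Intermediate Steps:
t(Z) = (-2 + Z)**2
156/59 + t(-14)/56 = 156/59 + (-2 - 14)**2/56 = 156*(1/59) + (-16)**2*(1/56) = 156/59 + 256*(1/56) = 156/59 + 32/7 = 2980/413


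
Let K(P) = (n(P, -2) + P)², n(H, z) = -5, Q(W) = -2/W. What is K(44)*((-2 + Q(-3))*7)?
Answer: -14196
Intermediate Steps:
K(P) = (-5 + P)²
K(44)*((-2 + Q(-3))*7) = (-5 + 44)²*((-2 - 2/(-3))*7) = 39²*((-2 - 2*(-⅓))*7) = 1521*((-2 + ⅔)*7) = 1521*(-4/3*7) = 1521*(-28/3) = -14196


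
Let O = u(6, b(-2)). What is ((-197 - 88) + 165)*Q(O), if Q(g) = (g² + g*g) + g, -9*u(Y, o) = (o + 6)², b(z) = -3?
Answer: -120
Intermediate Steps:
u(Y, o) = -(6 + o)²/9 (u(Y, o) = -(o + 6)²/9 = -(6 + o)²/9)
O = -1 (O = -(6 - 3)²/9 = -⅑*3² = -⅑*9 = -1)
Q(g) = g + 2*g² (Q(g) = (g² + g²) + g = 2*g² + g = g + 2*g²)
((-197 - 88) + 165)*Q(O) = ((-197 - 88) + 165)*(-(1 + 2*(-1))) = (-285 + 165)*(-(1 - 2)) = -(-120)*(-1) = -120*1 = -120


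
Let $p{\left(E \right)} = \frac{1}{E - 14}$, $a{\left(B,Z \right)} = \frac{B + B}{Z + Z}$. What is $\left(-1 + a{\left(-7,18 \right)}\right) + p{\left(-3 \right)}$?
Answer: $- \frac{443}{306} \approx -1.4477$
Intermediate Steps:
$a{\left(B,Z \right)} = \frac{B}{Z}$ ($a{\left(B,Z \right)} = \frac{2 B}{2 Z} = 2 B \frac{1}{2 Z} = \frac{B}{Z}$)
$p{\left(E \right)} = \frac{1}{-14 + E}$
$\left(-1 + a{\left(-7,18 \right)}\right) + p{\left(-3 \right)} = \left(-1 - \frac{7}{18}\right) + \frac{1}{-14 - 3} = \left(-1 - \frac{7}{18}\right) + \frac{1}{-17} = \left(-1 - \frac{7}{18}\right) - \frac{1}{17} = - \frac{25}{18} - \frac{1}{17} = - \frac{443}{306}$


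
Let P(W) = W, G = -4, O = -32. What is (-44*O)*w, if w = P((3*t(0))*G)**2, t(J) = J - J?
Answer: 0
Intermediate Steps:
t(J) = 0
w = 0 (w = ((3*0)*(-4))**2 = (0*(-4))**2 = 0**2 = 0)
(-44*O)*w = -44*(-32)*0 = 1408*0 = 0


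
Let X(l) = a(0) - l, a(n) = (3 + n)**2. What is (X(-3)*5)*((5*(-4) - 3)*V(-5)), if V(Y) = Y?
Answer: 6900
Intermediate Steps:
X(l) = 9 - l (X(l) = (3 + 0)**2 - l = 3**2 - l = 9 - l)
(X(-3)*5)*((5*(-4) - 3)*V(-5)) = ((9 - 1*(-3))*5)*((5*(-4) - 3)*(-5)) = ((9 + 3)*5)*((-20 - 3)*(-5)) = (12*5)*(-23*(-5)) = 60*115 = 6900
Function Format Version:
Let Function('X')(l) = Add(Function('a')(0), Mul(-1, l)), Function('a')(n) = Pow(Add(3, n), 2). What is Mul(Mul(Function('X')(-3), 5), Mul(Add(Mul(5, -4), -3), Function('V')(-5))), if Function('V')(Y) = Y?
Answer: 6900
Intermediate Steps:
Function('X')(l) = Add(9, Mul(-1, l)) (Function('X')(l) = Add(Pow(Add(3, 0), 2), Mul(-1, l)) = Add(Pow(3, 2), Mul(-1, l)) = Add(9, Mul(-1, l)))
Mul(Mul(Function('X')(-3), 5), Mul(Add(Mul(5, -4), -3), Function('V')(-5))) = Mul(Mul(Add(9, Mul(-1, -3)), 5), Mul(Add(Mul(5, -4), -3), -5)) = Mul(Mul(Add(9, 3), 5), Mul(Add(-20, -3), -5)) = Mul(Mul(12, 5), Mul(-23, -5)) = Mul(60, 115) = 6900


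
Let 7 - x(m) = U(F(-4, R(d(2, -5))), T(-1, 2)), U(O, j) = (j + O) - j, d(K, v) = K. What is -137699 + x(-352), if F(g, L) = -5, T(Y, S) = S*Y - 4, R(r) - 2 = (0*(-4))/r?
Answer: -137687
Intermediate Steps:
R(r) = 2 (R(r) = 2 + (0*(-4))/r = 2 + 0/r = 2 + 0 = 2)
T(Y, S) = -4 + S*Y
U(O, j) = O (U(O, j) = (O + j) - j = O)
x(m) = 12 (x(m) = 7 - 1*(-5) = 7 + 5 = 12)
-137699 + x(-352) = -137699 + 12 = -137687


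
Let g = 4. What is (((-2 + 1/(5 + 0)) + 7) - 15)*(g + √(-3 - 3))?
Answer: -196/5 - 49*I*√6/5 ≈ -39.2 - 24.005*I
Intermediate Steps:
(((-2 + 1/(5 + 0)) + 7) - 15)*(g + √(-3 - 3)) = (((-2 + 1/(5 + 0)) + 7) - 15)*(4 + √(-3 - 3)) = (((-2 + 1/5) + 7) - 15)*(4 + √(-6)) = (((-2 + ⅕) + 7) - 15)*(4 + I*√6) = ((-9/5 + 7) - 15)*(4 + I*√6) = (26/5 - 15)*(4 + I*√6) = -49*(4 + I*√6)/5 = -196/5 - 49*I*√6/5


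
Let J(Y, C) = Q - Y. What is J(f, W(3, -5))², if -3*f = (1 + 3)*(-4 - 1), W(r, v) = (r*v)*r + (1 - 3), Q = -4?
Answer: 1024/9 ≈ 113.78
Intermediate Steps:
W(r, v) = -2 + v*r² (W(r, v) = v*r² - 2 = -2 + v*r²)
f = 20/3 (f = -(1 + 3)*(-4 - 1)/3 = -4*(-5)/3 = -⅓*(-20) = 20/3 ≈ 6.6667)
J(Y, C) = -4 - Y
J(f, W(3, -5))² = (-4 - 1*20/3)² = (-4 - 20/3)² = (-32/3)² = 1024/9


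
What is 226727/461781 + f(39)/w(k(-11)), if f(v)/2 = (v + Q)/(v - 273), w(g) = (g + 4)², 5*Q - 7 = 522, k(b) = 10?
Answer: 712838566/1470772485 ≈ 0.48467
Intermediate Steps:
Q = 529/5 (Q = 7/5 + (⅕)*522 = 7/5 + 522/5 = 529/5 ≈ 105.80)
w(g) = (4 + g)²
f(v) = 2*(529/5 + v)/(-273 + v) (f(v) = 2*((v + 529/5)/(v - 273)) = 2*((529/5 + v)/(-273 + v)) = 2*(529/5 + v)/(-273 + v))
226727/461781 + f(39)/w(k(-11)) = 226727/461781 + (2*(529 + 5*39)/(5*(-273 + 39)))/((4 + 10)²) = 226727*(1/461781) + ((⅖)*(529 + 195)/(-234))/(14²) = 226727/461781 + ((⅖)*(-1/234)*724)/196 = 226727/461781 - 724/585*1/196 = 226727/461781 - 181/28665 = 712838566/1470772485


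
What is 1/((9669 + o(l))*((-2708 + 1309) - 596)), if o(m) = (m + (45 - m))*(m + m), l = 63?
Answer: -1/30601305 ≈ -3.2678e-8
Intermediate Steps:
o(m) = 90*m (o(m) = 45*(2*m) = 90*m)
1/((9669 + o(l))*((-2708 + 1309) - 596)) = 1/((9669 + 90*63)*((-2708 + 1309) - 596)) = 1/((9669 + 5670)*(-1399 - 596)) = 1/(15339*(-1995)) = (1/15339)*(-1/1995) = -1/30601305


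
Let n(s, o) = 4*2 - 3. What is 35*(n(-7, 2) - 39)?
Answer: -1190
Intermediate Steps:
n(s, o) = 5 (n(s, o) = 8 - 3 = 5)
35*(n(-7, 2) - 39) = 35*(5 - 39) = 35*(-34) = -1190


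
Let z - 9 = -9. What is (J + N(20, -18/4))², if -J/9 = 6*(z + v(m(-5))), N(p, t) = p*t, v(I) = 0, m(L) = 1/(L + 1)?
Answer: 8100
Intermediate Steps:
z = 0 (z = 9 - 9 = 0)
m(L) = 1/(1 + L)
J = 0 (J = -54*(0 + 0) = -54*0 = -9*0 = 0)
(J + N(20, -18/4))² = (0 + 20*(-18/4))² = (0 + 20*(-18*¼))² = (0 + 20*(-9/2))² = (0 - 90)² = (-90)² = 8100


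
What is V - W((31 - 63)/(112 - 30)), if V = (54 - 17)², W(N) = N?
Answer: 56145/41 ≈ 1369.4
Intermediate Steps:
V = 1369 (V = 37² = 1369)
V - W((31 - 63)/(112 - 30)) = 1369 - (31 - 63)/(112 - 30) = 1369 - (-32)/82 = 1369 - 1*(-16/41) = 1369 + 16/41 = 56145/41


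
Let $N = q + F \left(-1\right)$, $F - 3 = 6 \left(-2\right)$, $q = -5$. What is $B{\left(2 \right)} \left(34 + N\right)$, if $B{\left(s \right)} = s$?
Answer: $76$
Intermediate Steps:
$F = -9$ ($F = 3 + 6 \left(-2\right) = 3 - 12 = -9$)
$N = 4$ ($N = -5 - -9 = -5 + 9 = 4$)
$B{\left(2 \right)} \left(34 + N\right) = 2 \left(34 + 4\right) = 2 \cdot 38 = 76$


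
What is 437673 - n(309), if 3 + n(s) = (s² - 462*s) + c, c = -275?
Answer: 485228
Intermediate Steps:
n(s) = -278 + s² - 462*s (n(s) = -3 + ((s² - 462*s) - 275) = -3 + (-275 + s² - 462*s) = -278 + s² - 462*s)
437673 - n(309) = 437673 - (-278 + 309² - 462*309) = 437673 - (-278 + 95481 - 142758) = 437673 - 1*(-47555) = 437673 + 47555 = 485228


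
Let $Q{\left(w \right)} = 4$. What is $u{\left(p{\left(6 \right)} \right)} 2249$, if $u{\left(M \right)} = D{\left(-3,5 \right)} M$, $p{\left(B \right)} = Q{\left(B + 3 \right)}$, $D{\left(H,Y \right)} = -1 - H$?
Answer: $17992$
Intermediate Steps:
$p{\left(B \right)} = 4$
$u{\left(M \right)} = 2 M$ ($u{\left(M \right)} = \left(-1 - -3\right) M = \left(-1 + 3\right) M = 2 M$)
$u{\left(p{\left(6 \right)} \right)} 2249 = 2 \cdot 4 \cdot 2249 = 8 \cdot 2249 = 17992$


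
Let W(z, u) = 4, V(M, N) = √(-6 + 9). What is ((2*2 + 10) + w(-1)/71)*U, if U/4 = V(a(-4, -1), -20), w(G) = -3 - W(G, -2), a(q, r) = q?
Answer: 3948*√3/71 ≈ 96.312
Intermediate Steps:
V(M, N) = √3
w(G) = -7 (w(G) = -3 - 1*4 = -3 - 4 = -7)
U = 4*√3 ≈ 6.9282
((2*2 + 10) + w(-1)/71)*U = ((2*2 + 10) - 7/71)*(4*√3) = ((4 + 10) - 7*1/71)*(4*√3) = (14 - 7/71)*(4*√3) = 987*(4*√3)/71 = 3948*√3/71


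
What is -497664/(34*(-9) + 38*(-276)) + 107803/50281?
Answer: 623492123/12922217 ≈ 48.250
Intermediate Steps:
-497664/(34*(-9) + 38*(-276)) + 107803/50281 = -497664/(-306 - 10488) + 107803*(1/50281) = -497664/(-10794) + 107803/50281 = -497664*(-1/10794) + 107803/50281 = 82944/1799 + 107803/50281 = 623492123/12922217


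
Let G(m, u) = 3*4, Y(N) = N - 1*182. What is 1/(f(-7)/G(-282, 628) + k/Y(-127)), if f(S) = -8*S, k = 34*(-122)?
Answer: 309/5590 ≈ 0.055277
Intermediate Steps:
Y(N) = -182 + N (Y(N) = N - 182 = -182 + N)
G(m, u) = 12
k = -4148
1/(f(-7)/G(-282, 628) + k/Y(-127)) = 1/(-8*(-7)/12 - 4148/(-182 - 127)) = 1/(56*(1/12) - 4148/(-309)) = 1/(14/3 - 4148*(-1/309)) = 1/(14/3 + 4148/309) = 1/(5590/309) = 309/5590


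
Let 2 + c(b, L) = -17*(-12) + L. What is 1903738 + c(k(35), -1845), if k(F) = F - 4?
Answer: 1902095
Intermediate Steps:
k(F) = -4 + F
c(b, L) = 202 + L (c(b, L) = -2 + (-17*(-12) + L) = -2 + (204 + L) = 202 + L)
1903738 + c(k(35), -1845) = 1903738 + (202 - 1845) = 1903738 - 1643 = 1902095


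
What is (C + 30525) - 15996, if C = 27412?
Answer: 41941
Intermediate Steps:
(C + 30525) - 15996 = (27412 + 30525) - 15996 = 57937 - 15996 = 41941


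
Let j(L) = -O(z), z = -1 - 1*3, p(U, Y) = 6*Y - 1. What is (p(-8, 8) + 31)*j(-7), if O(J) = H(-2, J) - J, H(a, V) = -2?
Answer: -156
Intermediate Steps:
p(U, Y) = -1 + 6*Y
z = -4 (z = -1 - 3 = -4)
O(J) = -2 - J
j(L) = -2 (j(L) = -(-2 - 1*(-4)) = -(-2 + 4) = -1*2 = -2)
(p(-8, 8) + 31)*j(-7) = ((-1 + 6*8) + 31)*(-2) = ((-1 + 48) + 31)*(-2) = (47 + 31)*(-2) = 78*(-2) = -156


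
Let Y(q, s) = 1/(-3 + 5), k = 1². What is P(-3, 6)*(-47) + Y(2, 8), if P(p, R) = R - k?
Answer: -469/2 ≈ -234.50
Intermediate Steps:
k = 1
Y(q, s) = ½ (Y(q, s) = 1/2 = ½)
P(p, R) = -1 + R (P(p, R) = R - 1*1 = R - 1 = -1 + R)
P(-3, 6)*(-47) + Y(2, 8) = (-1 + 6)*(-47) + ½ = 5*(-47) + ½ = -235 + ½ = -469/2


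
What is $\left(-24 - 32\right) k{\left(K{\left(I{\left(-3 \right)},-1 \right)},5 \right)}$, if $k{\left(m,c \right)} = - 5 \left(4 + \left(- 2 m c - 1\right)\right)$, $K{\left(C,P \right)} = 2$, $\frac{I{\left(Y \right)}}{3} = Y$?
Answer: $-4760$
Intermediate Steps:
$I{\left(Y \right)} = 3 Y$
$k{\left(m,c \right)} = -15 + 10 c m$ ($k{\left(m,c \right)} = - 5 \left(4 - \left(1 + 2 c m\right)\right) = - 5 \left(3 - 2 c m\right) = -15 + 10 c m$)
$\left(-24 - 32\right) k{\left(K{\left(I{\left(-3 \right)},-1 \right)},5 \right)} = \left(-24 - 32\right) \left(-15 + 10 \cdot 5 \cdot 2\right) = \left(-24 - 32\right) \left(-15 + 100\right) = \left(-24 - 32\right) 85 = \left(-56\right) 85 = -4760$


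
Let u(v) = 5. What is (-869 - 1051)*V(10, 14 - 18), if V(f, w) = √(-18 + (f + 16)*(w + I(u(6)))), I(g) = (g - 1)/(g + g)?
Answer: -1152*I*√310 ≈ -20283.0*I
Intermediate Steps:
I(g) = (-1 + g)/(2*g) (I(g) = (-1 + g)/((2*g)) = (-1 + g)*(1/(2*g)) = (-1 + g)/(2*g))
V(f, w) = √(-18 + (16 + f)*(⅖ + w)) (V(f, w) = √(-18 + (f + 16)*(w + (½)*(-1 + 5)/5)) = √(-18 + (16 + f)*(w + (½)*(⅕)*4)) = √(-18 + (16 + f)*(w + ⅖)) = √(-18 + (16 + f)*(⅖ + w)))
(-869 - 1051)*V(10, 14 - 18) = (-869 - 1051)*(√(-290 + 10*10 + 400*(14 - 18) + 25*10*(14 - 18))/5) = -384*√(-290 + 100 + 400*(-4) + 25*10*(-4)) = -384*√(-290 + 100 - 1600 - 1000) = -384*√(-2790) = -384*3*I*√310 = -1152*I*√310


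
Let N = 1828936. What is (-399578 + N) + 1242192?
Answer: 2671550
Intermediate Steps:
(-399578 + N) + 1242192 = (-399578 + 1828936) + 1242192 = 1429358 + 1242192 = 2671550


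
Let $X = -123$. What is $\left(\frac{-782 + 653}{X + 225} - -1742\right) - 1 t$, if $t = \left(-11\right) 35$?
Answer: $\frac{72275}{34} \approx 2125.7$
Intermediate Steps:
$t = -385$
$\left(\frac{-782 + 653}{X + 225} - -1742\right) - 1 t = \left(\frac{-782 + 653}{-123 + 225} - -1742\right) - 1 \left(-385\right) = \left(- \frac{129}{102} + 1742\right) - -385 = \left(\left(-129\right) \frac{1}{102} + 1742\right) + 385 = \left(- \frac{43}{34} + 1742\right) + 385 = \frac{59185}{34} + 385 = \frac{72275}{34}$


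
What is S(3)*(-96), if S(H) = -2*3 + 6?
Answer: 0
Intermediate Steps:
S(H) = 0 (S(H) = -6 + 6 = 0)
S(3)*(-96) = 0*(-96) = 0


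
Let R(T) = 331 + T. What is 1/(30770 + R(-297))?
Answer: 1/30804 ≈ 3.2463e-5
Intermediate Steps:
1/(30770 + R(-297)) = 1/(30770 + (331 - 297)) = 1/(30770 + 34) = 1/30804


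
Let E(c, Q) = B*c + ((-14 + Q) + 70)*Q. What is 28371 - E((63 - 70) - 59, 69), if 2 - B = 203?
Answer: 6480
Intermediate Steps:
B = -201 (B = 2 - 1*203 = 2 - 203 = -201)
E(c, Q) = -201*c + Q*(56 + Q) (E(c, Q) = -201*c + ((-14 + Q) + 70)*Q = -201*c + (56 + Q)*Q = -201*c + Q*(56 + Q))
28371 - E((63 - 70) - 59, 69) = 28371 - (69² - 201*((63 - 70) - 59) + 56*69) = 28371 - (4761 - 201*(-7 - 59) + 3864) = 28371 - (4761 - 201*(-66) + 3864) = 28371 - (4761 + 13266 + 3864) = 28371 - 1*21891 = 28371 - 21891 = 6480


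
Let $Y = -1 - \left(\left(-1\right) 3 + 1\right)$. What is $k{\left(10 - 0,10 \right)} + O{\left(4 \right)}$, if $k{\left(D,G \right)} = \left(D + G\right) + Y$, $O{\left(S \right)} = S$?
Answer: $25$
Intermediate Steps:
$Y = 1$ ($Y = -1 - \left(-3 + 1\right) = -1 - -2 = -1 + 2 = 1$)
$k{\left(D,G \right)} = 1 + D + G$ ($k{\left(D,G \right)} = \left(D + G\right) + 1 = 1 + D + G$)
$k{\left(10 - 0,10 \right)} + O{\left(4 \right)} = \left(1 + \left(10 - 0\right) + 10\right) + 4 = \left(1 + \left(10 + 0\right) + 10\right) + 4 = \left(1 + 10 + 10\right) + 4 = 21 + 4 = 25$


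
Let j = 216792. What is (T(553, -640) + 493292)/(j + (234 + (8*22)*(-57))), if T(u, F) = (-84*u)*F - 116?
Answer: 5037076/34499 ≈ 146.01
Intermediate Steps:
T(u, F) = -116 - 84*F*u (T(u, F) = -84*F*u - 116 = -116 - 84*F*u)
(T(553, -640) + 493292)/(j + (234 + (8*22)*(-57))) = ((-116 - 84*(-640)*553) + 493292)/(216792 + (234 + (8*22)*(-57))) = ((-116 + 29729280) + 493292)/(216792 + (234 + 176*(-57))) = (29729164 + 493292)/(216792 + (234 - 10032)) = 30222456/(216792 - 9798) = 30222456/206994 = 30222456*(1/206994) = 5037076/34499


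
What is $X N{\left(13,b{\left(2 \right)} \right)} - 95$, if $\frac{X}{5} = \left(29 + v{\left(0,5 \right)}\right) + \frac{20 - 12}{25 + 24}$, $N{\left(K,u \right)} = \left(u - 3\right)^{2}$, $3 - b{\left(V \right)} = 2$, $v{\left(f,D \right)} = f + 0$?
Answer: $\frac{23925}{49} \approx 488.27$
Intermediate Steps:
$v{\left(f,D \right)} = f$
$b{\left(V \right)} = 1$ ($b{\left(V \right)} = 3 - 2 = 1$)
$N{\left(K,u \right)} = \left(-3 + u\right)^{2}$
$X = \frac{7145}{49}$ ($X = 5 \left(\left(29 + 0\right) + \frac{20 - 12}{25 + 24}\right) = 5 \left(29 + \frac{8}{49}\right) = 5 \cdot \frac{1429}{49} = \frac{7145}{49} \approx 145.82$)
$X N{\left(13,b{\left(2 \right)} \right)} - 95 = \frac{7145 \left(-3 + 1\right)^{2}}{49} - 95 = \frac{7145 \left(-2\right)^{2}}{49} - 95 = \frac{7145}{49} \cdot 4 - 95 = \frac{28580}{49} - 95 = \frac{23925}{49}$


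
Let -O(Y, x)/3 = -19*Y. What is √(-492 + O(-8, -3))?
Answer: 2*I*√237 ≈ 30.79*I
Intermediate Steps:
O(Y, x) = 57*Y (O(Y, x) = -(-57)*Y = 57*Y)
√(-492 + O(-8, -3)) = √(-492 + 57*(-8)) = √(-492 - 456) = √(-948) = 2*I*√237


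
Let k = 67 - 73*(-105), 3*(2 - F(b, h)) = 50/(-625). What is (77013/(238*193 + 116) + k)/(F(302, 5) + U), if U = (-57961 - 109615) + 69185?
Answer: -356135613/4530812222 ≈ -0.078603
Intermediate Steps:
F(b, h) = 152/75 (F(b, h) = 2 - 50/(3*(-625)) = 2 - 50*(-1)/(3*625) = 2 - ⅓*(-2/25) = 2 + 2/75 = 152/75)
U = -98391 (U = -167576 + 69185 = -98391)
k = 7732 (k = 67 + 7665 = 7732)
(77013/(238*193 + 116) + k)/(F(302, 5) + U) = (77013/(238*193 + 116) + 7732)/(152/75 - 98391) = (77013/(45934 + 116) + 7732)/(-7379173/75) = (77013/46050 + 7732)*(-75/7379173) = (77013*(1/46050) + 7732)*(-75/7379173) = (25671/15350 + 7732)*(-75/7379173) = (118711871/15350)*(-75/7379173) = -356135613/4530812222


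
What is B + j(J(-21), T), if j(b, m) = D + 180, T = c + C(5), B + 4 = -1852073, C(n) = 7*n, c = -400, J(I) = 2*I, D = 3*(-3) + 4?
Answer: -1851902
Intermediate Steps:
D = -5 (D = -9 + 4 = -5)
B = -1852077 (B = -4 - 1852073 = -1852077)
T = -365 (T = -400 + 7*5 = -400 + 35 = -365)
j(b, m) = 175 (j(b, m) = -5 + 180 = 175)
B + j(J(-21), T) = -1852077 + 175 = -1851902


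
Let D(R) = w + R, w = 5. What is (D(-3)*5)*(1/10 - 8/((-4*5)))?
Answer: 5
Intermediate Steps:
D(R) = 5 + R
(D(-3)*5)*(1/10 - 8/((-4*5))) = ((5 - 3)*5)*(1/10 - 8/((-4*5))) = (2*5)*(1*(⅒) - 8/(-20)) = 10*(⅒ - 8*(-1/20)) = 10*(⅒ + ⅖) = 10*(½) = 5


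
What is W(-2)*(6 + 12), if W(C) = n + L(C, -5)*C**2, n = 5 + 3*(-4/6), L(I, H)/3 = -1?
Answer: -162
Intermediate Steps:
L(I, H) = -3 (L(I, H) = 3*(-1) = -3)
n = 3 (n = 5 + 3*(-4*1/6) = 5 + 3*(-2/3) = 5 - 2 = 3)
W(C) = 3 - 3*C**2
W(-2)*(6 + 12) = (3 - 3*(-2)**2)*(6 + 12) = (3 - 3*4)*18 = (3 - 12)*18 = -9*18 = -162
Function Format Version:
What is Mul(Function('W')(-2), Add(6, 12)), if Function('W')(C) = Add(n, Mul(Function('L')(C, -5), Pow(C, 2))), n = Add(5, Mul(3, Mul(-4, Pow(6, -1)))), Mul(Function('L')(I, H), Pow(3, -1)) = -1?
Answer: -162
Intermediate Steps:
Function('L')(I, H) = -3 (Function('L')(I, H) = Mul(3, -1) = -3)
n = 3 (n = Add(5, Mul(3, Mul(-4, Rational(1, 6)))) = Add(5, Mul(3, Rational(-2, 3))) = Add(5, -2) = 3)
Function('W')(C) = Add(3, Mul(-3, Pow(C, 2)))
Mul(Function('W')(-2), Add(6, 12)) = Mul(Add(3, Mul(-3, Pow(-2, 2))), Add(6, 12)) = Mul(Add(3, Mul(-3, 4)), 18) = Mul(Add(3, -12), 18) = Mul(-9, 18) = -162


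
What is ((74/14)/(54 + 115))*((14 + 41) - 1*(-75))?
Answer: 370/91 ≈ 4.0659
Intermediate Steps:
((74/14)/(54 + 115))*((14 + 41) - 1*(-75)) = ((74*(1/14))/169)*(55 + 75) = ((1/169)*(37/7))*130 = (37/1183)*130 = 370/91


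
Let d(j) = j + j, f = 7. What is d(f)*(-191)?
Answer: -2674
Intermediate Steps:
d(j) = 2*j
d(f)*(-191) = (2*7)*(-191) = 14*(-191) = -2674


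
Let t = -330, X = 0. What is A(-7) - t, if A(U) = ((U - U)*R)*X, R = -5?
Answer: 330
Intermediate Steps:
A(U) = 0 (A(U) = ((U - U)*(-5))*0 = (0*(-5))*0 = 0*0 = 0)
A(-7) - t = 0 - 1*(-330) = 0 + 330 = 330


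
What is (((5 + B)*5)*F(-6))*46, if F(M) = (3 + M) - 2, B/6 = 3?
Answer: -26450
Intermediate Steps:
B = 18 (B = 6*3 = 18)
F(M) = 1 + M
(((5 + B)*5)*F(-6))*46 = (((5 + 18)*5)*(1 - 6))*46 = ((23*5)*(-5))*46 = (115*(-5))*46 = -575*46 = -26450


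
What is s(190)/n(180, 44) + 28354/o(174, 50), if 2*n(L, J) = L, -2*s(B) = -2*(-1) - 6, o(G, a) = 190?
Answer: 127612/855 ≈ 149.25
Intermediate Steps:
s(B) = 2 (s(B) = -(-2*(-1) - 6)/2 = -(2 - 6)/2 = -½*(-4) = 2)
n(L, J) = L/2
s(190)/n(180, 44) + 28354/o(174, 50) = 2/(((½)*180)) + 28354/190 = 2/90 + 28354*(1/190) = 2*(1/90) + 14177/95 = 1/45 + 14177/95 = 127612/855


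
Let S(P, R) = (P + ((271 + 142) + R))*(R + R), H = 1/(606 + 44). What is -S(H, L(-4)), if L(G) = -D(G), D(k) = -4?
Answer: -1084204/325 ≈ -3336.0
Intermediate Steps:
L(G) = 4 (L(G) = -1*(-4) = 4)
H = 1/650 ≈ 0.0015385
S(P, R) = 2*R*(413 + P + R) (S(P, R) = (P + (413 + R))*(2*R) = (413 + P + R)*(2*R) = 2*R*(413 + P + R))
-S(H, L(-4)) = -2*4*(413 + 1/650 + 4) = -2*4*271051/650 = -1*1084204/325 = -1084204/325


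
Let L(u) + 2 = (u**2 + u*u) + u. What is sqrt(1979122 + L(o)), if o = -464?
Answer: 4*sqrt(150578) ≈ 1552.2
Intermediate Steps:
L(u) = -2 + u + 2*u**2 (L(u) = -2 + ((u**2 + u*u) + u) = -2 + ((u**2 + u**2) + u) = -2 + (2*u**2 + u) = -2 + (u + 2*u**2) = -2 + u + 2*u**2)
sqrt(1979122 + L(o)) = sqrt(1979122 + (-2 - 464 + 2*(-464)**2)) = sqrt(1979122 + (-2 - 464 + 2*215296)) = sqrt(1979122 + (-2 - 464 + 430592)) = sqrt(1979122 + 430126) = sqrt(2409248) = 4*sqrt(150578)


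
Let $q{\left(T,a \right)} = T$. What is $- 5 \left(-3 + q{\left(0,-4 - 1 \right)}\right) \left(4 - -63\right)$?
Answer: $1005$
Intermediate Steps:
$- 5 \left(-3 + q{\left(0,-4 - 1 \right)}\right) \left(4 - -63\right) = - 5 \left(-3 + 0\right) \left(4 - -63\right) = \left(-5\right) \left(-3\right) \left(4 + 63\right) = 15 \cdot 67 = 1005$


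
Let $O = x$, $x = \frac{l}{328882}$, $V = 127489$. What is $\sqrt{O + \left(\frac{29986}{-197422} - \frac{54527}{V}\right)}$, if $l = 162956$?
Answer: $\frac{4 i \sqrt{147242636368314146124598}}{5292631021129} \approx 0.29 i$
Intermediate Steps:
$x = \frac{81478}{164441}$ ($x = \frac{162956}{328882} = 162956 \cdot \frac{1}{328882} = \frac{81478}{164441} \approx 0.49548$)
$O = \frac{81478}{164441} \approx 0.49548$
$\sqrt{O + \left(\frac{29986}{-197422} - \frac{54527}{V}\right)} = \sqrt{\frac{81478}{164441} + \left(\frac{29986}{-197422} - \frac{54527}{127489}\right)} = \sqrt{\frac{81478}{164441} + \left(29986 \left(- \frac{1}{197422}\right) - \frac{54527}{127489}\right)} = \sqrt{\frac{81478}{164441} - \frac{7293857274}{12584566679}} = \sqrt{- \frac{174043860122272}{2069418729261439}} = \frac{4 i \sqrt{147242636368314146124598}}{5292631021129}$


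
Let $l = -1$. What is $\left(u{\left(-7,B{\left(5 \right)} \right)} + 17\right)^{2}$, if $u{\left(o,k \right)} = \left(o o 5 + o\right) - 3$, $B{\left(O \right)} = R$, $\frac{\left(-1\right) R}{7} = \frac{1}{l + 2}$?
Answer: $63504$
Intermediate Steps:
$R = -7$ ($R = - \frac{7}{-1 + 2} = - \frac{7}{1} = \left(-7\right) 1 = -7$)
$B{\left(O \right)} = -7$
$u{\left(o,k \right)} = -3 + o + 5 o^{2}$ ($u{\left(o,k \right)} = \left(o^{2} \cdot 5 + o\right) - 3 = \left(5 o^{2} + o\right) - 3 = \left(o + 5 o^{2}\right) - 3 = -3 + o + 5 o^{2}$)
$\left(u{\left(-7,B{\left(5 \right)} \right)} + 17\right)^{2} = \left(\left(-3 - 7 + 5 \left(-7\right)^{2}\right) + 17\right)^{2} = \left(\left(-3 - 7 + 5 \cdot 49\right) + 17\right)^{2} = \left(\left(-3 - 7 + 245\right) + 17\right)^{2} = \left(235 + 17\right)^{2} = 252^{2} = 63504$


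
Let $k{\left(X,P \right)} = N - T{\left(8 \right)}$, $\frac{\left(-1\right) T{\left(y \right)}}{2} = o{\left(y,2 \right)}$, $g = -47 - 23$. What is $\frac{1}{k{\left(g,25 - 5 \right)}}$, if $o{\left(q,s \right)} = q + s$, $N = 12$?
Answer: $\frac{1}{32} \approx 0.03125$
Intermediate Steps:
$g = -70$
$T{\left(y \right)} = -4 - 2 y$ ($T{\left(y \right)} = - 2 \left(y + 2\right) = - 2 \left(2 + y\right) = -4 - 2 y$)
$k{\left(X,P \right)} = 32$ ($k{\left(X,P \right)} = 12 - \left(-4 - 16\right) = 12 - -20 = 12 + 20 = 32$)
$\frac{1}{k{\left(g,25 - 5 \right)}} = \frac{1}{32}$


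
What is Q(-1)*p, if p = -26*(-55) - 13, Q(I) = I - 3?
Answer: -5668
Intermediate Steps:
Q(I) = -3 + I
p = 1417 (p = 1430 - 13 = 1417)
Q(-1)*p = (-3 - 1)*1417 = -4*1417 = -5668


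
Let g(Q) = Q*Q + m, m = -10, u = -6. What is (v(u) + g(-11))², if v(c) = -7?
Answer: 10816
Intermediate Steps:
g(Q) = -10 + Q² (g(Q) = Q*Q - 10 = Q² - 10 = -10 + Q²)
(v(u) + g(-11))² = (-7 + (-10 + (-11)²))² = (-7 + (-10 + 121))² = (-7 + 111)² = 104² = 10816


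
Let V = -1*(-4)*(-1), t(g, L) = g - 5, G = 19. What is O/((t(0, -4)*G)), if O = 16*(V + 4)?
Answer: 0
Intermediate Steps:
t(g, L) = -5 + g
V = -4 (V = 4*(-1) = -4)
O = 0 (O = 16*(-4 + 4) = 16*0 = 0)
O/((t(0, -4)*G)) = 0/(((-5 + 0)*19)) = 0/((-5*19)) = 0/(-95) = 0*(-1/95) = 0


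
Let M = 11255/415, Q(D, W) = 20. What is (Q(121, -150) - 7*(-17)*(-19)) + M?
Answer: -183752/83 ≈ -2213.9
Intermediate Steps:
M = 2251/83 (M = 11255*(1/415) = 2251/83 ≈ 27.120)
(Q(121, -150) - 7*(-17)*(-19)) + M = (20 - 7*(-17)*(-19)) + 2251/83 = (20 + 119*(-19)) + 2251/83 = (20 - 2261) + 2251/83 = -2241 + 2251/83 = -183752/83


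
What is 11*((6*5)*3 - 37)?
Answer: 583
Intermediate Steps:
11*((6*5)*3 - 37) = 11*(30*3 - 37) = 11*(90 - 37) = 11*53 = 583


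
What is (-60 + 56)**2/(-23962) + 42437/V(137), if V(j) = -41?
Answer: -508438025/491221 ≈ -1035.0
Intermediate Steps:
(-60 + 56)**2/(-23962) + 42437/V(137) = (-60 + 56)**2/(-23962) + 42437/(-41) = (-4)**2*(-1/23962) + 42437*(-1/41) = 16*(-1/23962) - 42437/41 = -8/11981 - 42437/41 = -508438025/491221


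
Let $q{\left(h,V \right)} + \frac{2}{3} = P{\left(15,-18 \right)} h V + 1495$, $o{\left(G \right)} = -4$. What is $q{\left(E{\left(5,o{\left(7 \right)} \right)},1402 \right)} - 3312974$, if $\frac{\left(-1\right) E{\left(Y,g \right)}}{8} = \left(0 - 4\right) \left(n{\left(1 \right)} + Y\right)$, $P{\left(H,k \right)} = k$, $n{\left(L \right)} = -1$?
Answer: $- \frac{19625063}{3} \approx -6.5417 \cdot 10^{6}$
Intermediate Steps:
$E{\left(Y,g \right)} = -32 + 32 Y$ ($E{\left(Y,g \right)} = - 8 \left(0 - 4\right) \left(-1 + Y\right) = - 8 \left(- 4 \left(-1 + Y\right)\right) = - 8 \left(4 - 4 Y\right) = -32 + 32 Y$)
$q{\left(h,V \right)} = \frac{4483}{3} - 18 V h$ ($q{\left(h,V \right)} = - \frac{2}{3} + \left(- 18 h V + 1495\right) = - \frac{2}{3} - \left(-1495 + 18 V h\right) = \frac{4483}{3} - 18 V h$)
$q{\left(E{\left(5,o{\left(7 \right)} \right)},1402 \right)} - 3312974 = \left(\frac{4483}{3} - 25236 \left(-32 + 32 \cdot 5\right)\right) - 3312974 = \left(\frac{4483}{3} - 25236 \left(-32 + 160\right)\right) - 3312974 = \left(\frac{4483}{3} - 25236 \cdot 128\right) - 3312974 = \left(\frac{4483}{3} - 3230208\right) - 3312974 = - \frac{9686141}{3} - 3312974 = - \frac{19625063}{3}$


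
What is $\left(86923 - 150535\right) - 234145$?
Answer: $-297757$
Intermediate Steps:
$\left(86923 - 150535\right) - 234145 = -63612 - 234145 = -297757$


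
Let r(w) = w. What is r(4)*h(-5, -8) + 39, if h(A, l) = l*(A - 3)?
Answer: 295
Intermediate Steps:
h(A, l) = l*(-3 + A)
r(4)*h(-5, -8) + 39 = 4*(-8*(-3 - 5)) + 39 = 4*(-8*(-8)) + 39 = 4*64 + 39 = 256 + 39 = 295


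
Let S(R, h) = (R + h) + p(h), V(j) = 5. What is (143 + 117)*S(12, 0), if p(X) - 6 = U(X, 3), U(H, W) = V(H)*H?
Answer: 4680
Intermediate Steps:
U(H, W) = 5*H
p(X) = 6 + 5*X
S(R, h) = 6 + R + 6*h (S(R, h) = (R + h) + (6 + 5*h) = 6 + R + 6*h)
(143 + 117)*S(12, 0) = (143 + 117)*(6 + 12 + 6*0) = 260*(6 + 12 + 0) = 260*18 = 4680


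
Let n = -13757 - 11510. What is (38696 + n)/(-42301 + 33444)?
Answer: -13429/8857 ≈ -1.5162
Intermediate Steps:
n = -25267
(38696 + n)/(-42301 + 33444) = (38696 - 25267)/(-42301 + 33444) = 13429/(-8857) = 13429*(-1/8857) = -13429/8857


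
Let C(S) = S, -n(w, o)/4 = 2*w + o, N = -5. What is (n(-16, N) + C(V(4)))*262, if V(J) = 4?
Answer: 39824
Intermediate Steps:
n(w, o) = -8*w - 4*o (n(w, o) = -4*(2*w + o) = -4*(o + 2*w) = -8*w - 4*o)
(n(-16, N) + C(V(4)))*262 = ((-8*(-16) - 4*(-5)) + 4)*262 = ((128 + 20) + 4)*262 = (148 + 4)*262 = 152*262 = 39824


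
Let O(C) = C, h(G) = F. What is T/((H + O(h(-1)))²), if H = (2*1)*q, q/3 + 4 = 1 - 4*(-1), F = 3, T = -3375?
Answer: -125/3 ≈ -41.667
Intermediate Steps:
q = 3 (q = -12 + 3*(1 - 4*(-1)) = -12 + 3*(1 - 1*(-4)) = -12 + 3*(1 + 4) = -12 + 3*5 = -12 + 15 = 3)
h(G) = 3
H = 6 (H = (2*1)*3 = 2*3 = 6)
T/((H + O(h(-1)))²) = -3375/(6 + 3)² = -3375/(9²) = -3375/81 = -3375*1/81 = -125/3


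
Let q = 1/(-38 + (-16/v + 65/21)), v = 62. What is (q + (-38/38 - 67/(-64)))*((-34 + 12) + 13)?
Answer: -243081/1465024 ≈ -0.16592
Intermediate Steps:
q = -651/22891 (q = 1/(-38 + (-16/62 + 65/21)) = 1/(-38 + (-16*1/62 + 65*(1/21))) = 1/(-38 + (-8/31 + 65/21)) = 1/(-38 + 1847/651) = 1/(-22891/651) = -651/22891 ≈ -0.028439)
(q + (-38/38 - 67/(-64)))*((-34 + 12) + 13) = (-651/22891 + (-38/38 - 67/(-64)))*((-34 + 12) + 13) = (-651/22891 + (-38*1/38 - 67*(-1/64)))*(-22 + 13) = (-651/22891 + (-1 + 67/64))*(-9) = (-651/22891 + 3/64)*(-9) = (27009/1465024)*(-9) = -243081/1465024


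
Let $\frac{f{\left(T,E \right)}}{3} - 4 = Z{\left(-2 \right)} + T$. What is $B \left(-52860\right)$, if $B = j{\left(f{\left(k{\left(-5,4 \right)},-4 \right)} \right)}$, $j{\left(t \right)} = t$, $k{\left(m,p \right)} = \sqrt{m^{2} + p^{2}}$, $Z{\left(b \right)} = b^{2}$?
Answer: $-1268640 - 158580 \sqrt{41} \approx -2.284 \cdot 10^{6}$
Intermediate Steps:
$f{\left(T,E \right)} = 24 + 3 T$ ($f{\left(T,E \right)} = 12 + 3 \left(\left(-2\right)^{2} + T\right) = 12 + 3 \left(4 + T\right) = 12 + \left(12 + 3 T\right) = 24 + 3 T$)
$B = 24 + 3 \sqrt{41}$ ($B = 24 + 3 \sqrt{\left(-5\right)^{2} + 4^{2}} = 24 + 3 \sqrt{25 + 16} = 24 + 3 \sqrt{41} \approx 43.209$)
$B \left(-52860\right) = \left(24 + 3 \sqrt{41}\right) \left(-52860\right) = -1268640 - 158580 \sqrt{41}$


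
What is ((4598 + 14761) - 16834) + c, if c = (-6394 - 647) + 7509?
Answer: 2993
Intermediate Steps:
c = 468 (c = -7041 + 7509 = 468)
((4598 + 14761) - 16834) + c = ((4598 + 14761) - 16834) + 468 = (19359 - 16834) + 468 = 2525 + 468 = 2993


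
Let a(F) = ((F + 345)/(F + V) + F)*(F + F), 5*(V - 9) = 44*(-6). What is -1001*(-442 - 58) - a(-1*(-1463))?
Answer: -3356377486/887 ≈ -3.7840e+6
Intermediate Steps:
V = -219/5 (V = 9 + (44*(-6))/5 = 9 + (1/5)*(-264) = 9 - 264/5 = -219/5 ≈ -43.800)
a(F) = 2*F*(F + (345 + F)/(-219/5 + F)) (a(F) = ((F + 345)/(F - 219/5) + F)*(F + F) = ((345 + F)/(-219/5 + F) + F)*(2*F) = (F + (345 + F)/(-219/5 + F))*(2*F) = 2*F*(F + (345 + F)/(-219/5 + F)))
-1001*(-442 - 58) - a(-1*(-1463)) = -1001*(-442 - 58) - 2*(-1*(-1463))*(1725 - (-214)*(-1463) + 5*(-1*(-1463))**2)/(-219 + 5*(-1*(-1463))) = -1001*(-500) - 2*1463*(1725 - 214*1463 + 5*1463**2)/(-219 + 5*1463) = 500500 - 2*1463*(1725 - 313082 + 5*2140369)/(-219 + 7315) = 500500 - 2*1463*(1725 - 313082 + 10701845)/7096 = 500500 - 2*1463*10390488/7096 = 500500 - 1*3800320986/887 = 500500 - 3800320986/887 = -3356377486/887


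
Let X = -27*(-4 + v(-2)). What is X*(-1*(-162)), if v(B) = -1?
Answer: 21870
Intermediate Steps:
X = 135 (X = -27*(-4 - 1) = -27*(-5) = 135)
X*(-1*(-162)) = 135*(-1*(-162)) = 135*162 = 21870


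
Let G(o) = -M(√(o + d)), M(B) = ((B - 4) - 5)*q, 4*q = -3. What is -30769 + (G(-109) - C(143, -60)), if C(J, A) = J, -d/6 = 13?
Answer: -123675/4 + 3*I*√187/4 ≈ -30919.0 + 10.256*I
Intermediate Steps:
d = -78 (d = -6*13 = -78)
q = -¾ (q = (¼)*(-3) = -¾ ≈ -0.75000)
M(B) = 27/4 - 3*B/4 (M(B) = ((B - 4) - 5)*(-¾) = ((-4 + B) - 5)*(-¾) = (-9 + B)*(-¾) = 27/4 - 3*B/4)
G(o) = -27/4 + 3*√(-78 + o)/4 (G(o) = -(27/4 - 3*√(o - 78)/4) = -(27/4 - 3*√(-78 + o)/4) = -27/4 + 3*√(-78 + o)/4)
-30769 + (G(-109) - C(143, -60)) = -30769 + ((-27/4 + 3*√(-78 - 109)/4) - 1*143) = -30769 + ((-27/4 + 3*√(-187)/4) - 143) = -30769 + ((-27/4 + 3*(I*√187)/4) - 143) = -30769 + ((-27/4 + 3*I*√187/4) - 143) = -30769 + (-599/4 + 3*I*√187/4) = -123675/4 + 3*I*√187/4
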